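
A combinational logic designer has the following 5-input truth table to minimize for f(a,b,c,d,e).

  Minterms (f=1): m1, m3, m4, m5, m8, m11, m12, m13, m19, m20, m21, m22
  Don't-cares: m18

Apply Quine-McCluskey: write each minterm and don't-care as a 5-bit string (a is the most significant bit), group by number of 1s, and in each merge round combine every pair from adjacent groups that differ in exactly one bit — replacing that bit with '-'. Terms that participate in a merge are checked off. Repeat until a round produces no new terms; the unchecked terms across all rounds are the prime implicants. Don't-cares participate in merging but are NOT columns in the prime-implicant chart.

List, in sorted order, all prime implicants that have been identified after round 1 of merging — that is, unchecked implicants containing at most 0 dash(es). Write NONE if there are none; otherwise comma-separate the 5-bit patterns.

NONE

size-2^0 implicants → 00001(✓)  00011(✓)  00100(✓)  00101(✓)  01000(✓)  01011(✓)  01100(✓)  01101(✓)  10010(✓)  10011(✓)  10100(✓)  10101(✓)  10110(✓)
size-2^1 implicants → -0011  -0100(✓)  -0101(✓)  0-011  0-100(✓)  0-101(✓)  00-01  000-1  0010-(✓)  01-00  0110-(✓)  10-10  1001-  101-0  1010-(✓)
size-2^2 implicants → -010-  0-10-
Unchecked terms (primes): -0011, -010-, 0-011, 0-10-, 00-01, 000-1, 01-00, 10-10, 1001-, 101-0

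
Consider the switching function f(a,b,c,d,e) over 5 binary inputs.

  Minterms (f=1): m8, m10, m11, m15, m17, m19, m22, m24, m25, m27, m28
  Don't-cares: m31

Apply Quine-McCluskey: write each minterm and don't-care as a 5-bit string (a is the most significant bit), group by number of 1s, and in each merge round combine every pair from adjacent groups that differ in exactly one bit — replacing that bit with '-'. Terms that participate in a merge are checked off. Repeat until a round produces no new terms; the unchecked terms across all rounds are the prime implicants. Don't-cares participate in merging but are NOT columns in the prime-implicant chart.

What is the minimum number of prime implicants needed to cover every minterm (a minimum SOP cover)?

Round 0: 01000✓ 01010✓ 01011✓ 01111✓ 10001✓ 10011✓ 10110 11000✓ 11001✓ 11011✓ 11100✓ 11111✓
Round 1: -1000 -1011✓ -1111✓ 01-11✓ 010-0 0101- 1-001✓ 1-011✓ 100-1✓ 11-00 11-11✓ 110-1✓ 1100-
Round 2: -1-11 1-0-1
PIs = {-1-11, -1000, 010-0, 0101-, 1-0-1, 10110, 11-00, 1100-}
Coverage chart:
  m8: -1000,010-0
  m10: 010-0,0101-
  m11: -1-11,0101-
  m15: -1-11 ←essential
  m17: 1-0-1 ←essential
  m19: 1-0-1 ←essential
  m22: 10110 ←essential
  m24: -1000,11-00,1100-
  m25: 1-0-1,1100-
  m27: -1-11,1-0-1
  m28: 11-00 ←essential
Essential: -1-11, 1-0-1, 10110, 11-00
Petrick residual → 010-0
Min cover (5 terms): bde + a'bc'e' + ac'e + ab'cde' + abd'e'

5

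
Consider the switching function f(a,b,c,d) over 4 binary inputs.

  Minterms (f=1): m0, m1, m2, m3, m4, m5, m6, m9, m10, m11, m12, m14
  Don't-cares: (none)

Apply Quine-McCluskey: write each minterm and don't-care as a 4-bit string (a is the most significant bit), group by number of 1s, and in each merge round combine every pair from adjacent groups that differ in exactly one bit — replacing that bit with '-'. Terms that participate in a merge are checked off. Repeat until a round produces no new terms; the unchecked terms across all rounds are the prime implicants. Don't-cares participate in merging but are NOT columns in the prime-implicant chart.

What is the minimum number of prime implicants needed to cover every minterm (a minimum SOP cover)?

4

Round 0: 0000✓ 0001✓ 0010✓ 0011✓ 0100✓ 0101✓ 0110✓ 1001✓ 1010✓ 1011✓ 1100✓ 1110✓
Round 1: -001✓ -010✓ -011✓ -100✓ -110✓ 0-00✓ 0-01✓ 0-10✓ 00-0✓ 00-1✓ 000-✓ 001-✓ 01-0✓ 010-✓ 1-10✓ 10-1✓ 101-✓ 11-0✓
Round 2: --10 -0-1 -01- -1-0 0--0 0-0- 00--
PIs = {--10, -0-1, -01-, -1-0, 0--0, 0-0-, 00--}
Coverage chart:
  m0: 0--0,0-0-,00--
  m1: -0-1,0-0-,00--
  m2: --10,-01-,0--0,00--
  m3: -0-1,-01-,00--
  m4: -1-0,0--0,0-0-
  m5: 0-0- ←essential
  m6: --10,-1-0,0--0
  m9: -0-1 ←essential
  m10: --10,-01-
  m11: -0-1,-01-
  m12: -1-0 ←essential
  m14: --10,-1-0
Essential: -0-1, -1-0, 0-0-
Petrick residual → --10
Min cover (4 terms): cd' + b'd + bd' + a'c'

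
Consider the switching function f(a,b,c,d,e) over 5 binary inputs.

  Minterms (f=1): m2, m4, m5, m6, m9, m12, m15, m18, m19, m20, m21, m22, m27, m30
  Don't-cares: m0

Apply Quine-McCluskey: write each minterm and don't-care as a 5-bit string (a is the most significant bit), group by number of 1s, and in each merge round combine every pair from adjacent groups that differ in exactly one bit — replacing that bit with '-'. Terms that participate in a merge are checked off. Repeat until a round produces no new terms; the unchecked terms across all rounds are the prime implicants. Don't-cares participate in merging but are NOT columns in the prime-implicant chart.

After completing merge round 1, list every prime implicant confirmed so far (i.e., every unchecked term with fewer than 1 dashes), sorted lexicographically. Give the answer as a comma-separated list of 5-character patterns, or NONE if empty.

01001, 01111

size-2^0 implicants → 00000(✓)  00010(✓)  00100(✓)  00101(✓)  00110(✓)  01001  01100(✓)  01111  10010(✓)  10011(✓)  10100(✓)  10101(✓)  10110(✓)  11011(✓)  11110(✓)
size-2^1 implicants → -0010(✓)  -0100(✓)  -0101(✓)  -0110(✓)  0-100  00-00(✓)  00-10(✓)  000-0(✓)  001-0(✓)  0010-(✓)  1-011  1-110  10-10(✓)  1001-  101-0(✓)  1010-(✓)
size-2^2 implicants → -0-10  -01-0  -010-  00--0
Unchecked terms (primes): -0-10, -01-0, -010-, 0-100, 00--0, 01001, 01111, 1-011, 1-110, 1001-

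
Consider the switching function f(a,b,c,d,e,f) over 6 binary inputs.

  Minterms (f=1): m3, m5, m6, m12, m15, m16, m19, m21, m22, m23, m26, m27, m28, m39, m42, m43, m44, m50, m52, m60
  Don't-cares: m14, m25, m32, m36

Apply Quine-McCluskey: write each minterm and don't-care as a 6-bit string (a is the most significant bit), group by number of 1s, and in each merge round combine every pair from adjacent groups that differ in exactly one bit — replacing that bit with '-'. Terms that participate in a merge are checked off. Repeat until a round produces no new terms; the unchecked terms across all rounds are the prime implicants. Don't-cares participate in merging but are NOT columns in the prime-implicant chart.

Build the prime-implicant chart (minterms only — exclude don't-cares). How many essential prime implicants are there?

10

size-2^0 implicants → 000011(✓)  000101(✓)  000110(✓)  001100(✓)  001110(✓)  001111(✓)  010000  010011(✓)  010101(✓)  010110(✓)  010111(✓)  011001(✓)  011010(✓)  011011(✓)  011100(✓)  100000(✓)  100100(✓)  100111  101010(✓)  101011(✓)  101100(✓)  110010  110100(✓)  111100(✓)
size-2^1 implicants → -01100(✓)  -11100(✓)  0-0011  0-0101  0-0110  0-1100(✓)  00-110  0011-0  00111-  01-011  010-11  0101-1  01011-  0110-1  01101-  1-0100(✓)  1-1100(✓)  10-100(✓)  100-00  10101-  11-100(✓)
size-2^2 implicants → --1100  1--100
Unchecked terms (primes): --1100, 0-0011, 0-0101, 0-0110, 00-110, 0011-0, 00111-, 01-011, 010-11, 010000, 0101-1, 01011-, 0110-1, 01101-, 1--100, 100-00, 100111, 10101-, 110010
Minterm coverage:
  m3 ⊆ 0-0011 [E]
  m5 ⊆ 0-0101 [E]
  m6 ⊆ 0-0110,00-110
  m12 ⊆ --1100,0011-0
  m15 ⊆ 00111- [E]
  m16 ⊆ 010000 [E]
  m19 ⊆ 0-0011,01-011,010-11
  m21 ⊆ 0-0101,0101-1
  m22 ⊆ 0-0110,01011-
  m23 ⊆ 010-11,0101-1,01011-
  m26 ⊆ 01101- [E]
  m27 ⊆ 01-011,0110-1,01101-
  m28 ⊆ --1100 [E]
  m39 ⊆ 100111 [E]
  m42 ⊆ 10101- [E]
  m43 ⊆ 10101- [E]
  m44 ⊆ --1100,1--100
  m50 ⊆ 110010 [E]
  m52 ⊆ 1--100 [E]
  m60 ⊆ --1100,1--100
E = {--1100, 0-0011, 0-0101, 00111-, 010000, 01101-, 1--100, 100111, 10101-, 110010}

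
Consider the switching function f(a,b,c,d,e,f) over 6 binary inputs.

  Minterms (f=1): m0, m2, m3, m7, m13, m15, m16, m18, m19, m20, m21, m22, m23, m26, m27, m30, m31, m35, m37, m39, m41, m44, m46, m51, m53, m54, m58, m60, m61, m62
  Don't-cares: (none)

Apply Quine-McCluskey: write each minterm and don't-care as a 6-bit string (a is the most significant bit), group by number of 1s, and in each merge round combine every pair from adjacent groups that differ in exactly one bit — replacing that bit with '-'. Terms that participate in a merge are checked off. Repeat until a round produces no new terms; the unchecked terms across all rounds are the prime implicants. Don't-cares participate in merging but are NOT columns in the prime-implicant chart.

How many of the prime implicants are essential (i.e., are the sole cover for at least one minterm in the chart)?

8

size-2^0 implicants → 000000(✓)  000010(✓)  000011(✓)  000111(✓)  001101(✓)  001111(✓)  010000(✓)  010010(✓)  010011(✓)  010100(✓)  010101(✓)  010110(✓)  010111(✓)  011010(✓)  011011(✓)  011110(✓)  011111(✓)  100011(✓)  100101(✓)  100111(✓)  101001  101100(✓)  101110(✓)  110011(✓)  110101(✓)  110110(✓)  111010(✓)  111100(✓)  111101(✓)  111110(✓)
size-2^1 implicants → -00011(✓)  -00111(✓)  -10011(✓)  -10101  -10110(✓)  -11010(✓)  -11110(✓)  0-0000(✓)  0-0010(✓)  0-0011(✓)  0-0111(✓)  0-1111(✓)  00-111(✓)  000-11(✓)  0000-0(✓)  00001-(✓)  0011-1  01-010(✓)  01-011(✓)  01-110(✓)  01-111(✓)  010-00(✓)  010-10(✓)  010-11(✓)  0100-0(✓)  01001-(✓)  0101-0(✓)  0101-1(✓)  01010-(✓)  01011-(✓)  011-10(✓)  011-11(✓)  01101-(✓)  01111-(✓)  1-0011(✓)  1-0101  1-1100(✓)  1-1110(✓)  100-11(✓)  1001-1  1011-0(✓)  11-101  11-110(✓)  111-10(✓)  1111-0(✓)  11110-
size-2^2 implicants → --0011  -00-11  -1-110  -11-10  0--111  0-0-11  0-00-0  0-001-  01--10(✓)  01--11(✓)  01-01-(✓)  01-11-(✓)  010--0  010-1-(✓)  0101--  011-1-(✓)  1-11-0
size-2^3 implicants → 01--1-
Unchecked terms (primes): --0011, -00-11, -1-110, -10101, -11-10, 0--111, 0-0-11, 0-00-0, 0-001-, 0011-1, 01--1-, 010--0, 0101--, 1-0101, 1-11-0, 1001-1, 101001, 11-101, 11110-
Minterm coverage:
  m0 ⊆ 0-00-0 [E]
  m2 ⊆ 0-00-0,0-001-
  m3 ⊆ --0011,-00-11,0-0-11,0-001-
  m7 ⊆ -00-11,0--111,0-0-11
  m13 ⊆ 0011-1 [E]
  m15 ⊆ 0--111,0011-1
  m16 ⊆ 0-00-0,010--0
  m18 ⊆ 0-00-0,0-001-,01--1-,010--0
  m19 ⊆ --0011,0-0-11,0-001-,01--1-
  m20 ⊆ 010--0,0101--
  m21 ⊆ -10101,0101--
  m22 ⊆ -1-110,01--1-,010--0,0101--
  m23 ⊆ 0--111,0-0-11,01--1-,0101--
  m26 ⊆ -11-10,01--1-
  m27 ⊆ 01--1- [E]
  m30 ⊆ -1-110,-11-10,01--1-
  m31 ⊆ 0--111,01--1-
  m35 ⊆ --0011,-00-11
  m37 ⊆ 1-0101,1001-1
  m39 ⊆ -00-11,1001-1
  m41 ⊆ 101001 [E]
  m44 ⊆ 1-11-0 [E]
  m46 ⊆ 1-11-0 [E]
  m51 ⊆ --0011 [E]
  m53 ⊆ -10101,1-0101,11-101
  m54 ⊆ -1-110 [E]
  m58 ⊆ -11-10 [E]
  m60 ⊆ 1-11-0,11110-
  m61 ⊆ 11-101,11110-
  m62 ⊆ -1-110,-11-10,1-11-0
E = {--0011, -1-110, -11-10, 0-00-0, 0011-1, 01--1-, 1-11-0, 101001}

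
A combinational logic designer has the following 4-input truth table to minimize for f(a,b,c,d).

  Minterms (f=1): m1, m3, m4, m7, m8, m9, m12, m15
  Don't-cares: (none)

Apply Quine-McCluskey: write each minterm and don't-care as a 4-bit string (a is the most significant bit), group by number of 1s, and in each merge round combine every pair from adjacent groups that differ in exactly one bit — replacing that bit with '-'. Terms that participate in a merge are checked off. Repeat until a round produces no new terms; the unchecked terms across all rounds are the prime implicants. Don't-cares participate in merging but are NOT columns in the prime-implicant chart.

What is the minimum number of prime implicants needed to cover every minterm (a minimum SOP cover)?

[col 0] 0001*, 0011*, 0100*, 0111*, 1000*, 1001*, 1100*, 1111*
[col 1] -001, -100, -111, 0-11, 00-1, 1-00, 100-
Prime implicants: -001, -100, -111, 0-11, 00-1, 1-00, 100-
PI chart (minterm → PIs covering it):
  1 | -001,00-1
  3 | 0-11,00-1
  4 | -100  (sole → essential)
  7 | -111,0-11
  8 | 1-00,100-
  9 | -001,100-
  12 | -100,1-00
  15 | -111  (sole → essential)
Essential prime implicants: -100, -111
Petrick residual → 00-1, 100-
Minimum SOP uses 4 PIs: bc'd' + bcd + a'b'd + ab'c'

4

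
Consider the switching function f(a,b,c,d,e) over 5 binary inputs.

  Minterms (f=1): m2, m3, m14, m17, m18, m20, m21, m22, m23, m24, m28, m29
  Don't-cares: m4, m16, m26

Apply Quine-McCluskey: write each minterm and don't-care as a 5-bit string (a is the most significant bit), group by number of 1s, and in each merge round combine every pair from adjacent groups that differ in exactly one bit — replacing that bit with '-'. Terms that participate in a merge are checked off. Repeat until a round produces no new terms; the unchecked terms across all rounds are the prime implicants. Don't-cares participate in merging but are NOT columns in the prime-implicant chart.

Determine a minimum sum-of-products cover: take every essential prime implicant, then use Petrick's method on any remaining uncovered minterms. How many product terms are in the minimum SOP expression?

Round 0: 00010✓ 00011✓ 00100✓ 01110 10000✓ 10001✓ 10010✓ 10100✓ 10101✓ 10110✓ 10111✓ 11000✓ 11010✓ 11100✓ 11101✓
Round 1: -0010 -0100 0001- 1-000✓ 1-010✓ 1-100✓ 1-101✓ 10-00✓ 10-01✓ 10-10✓ 100-0✓ 1000-✓ 101-0✓ 101-1✓ 1010-✓ 1011-✓ 11-00✓ 110-0✓ 1110-✓
Round 2: 1--00 1-0-0 1-10- 10--0 10-0- 101--
PIs = {-0010, -0100, 0001-, 01110, 1--00, 1-0-0, 1-10-, 10--0, 10-0-, 101--}
Coverage chart:
  m2: -0010,0001-
  m3: 0001- ←essential
  m14: 01110 ←essential
  m17: 10-0- ←essential
  m18: -0010,1-0-0,10--0
  m20: -0100,1--00,1-10-,10--0,10-0-,101--
  m21: 1-10-,10-0-,101--
  m22: 10--0,101--
  m23: 101-- ←essential
  m24: 1--00,1-0-0
  m28: 1--00,1-10-
  m29: 1-10- ←essential
Essential: 0001-, 01110, 1-10-, 10-0-, 101--
Petrick residual → 1-0-0
Min cover (6 terms): a'b'c'd + a'bcde' + ac'e' + acd' + ab'd' + ab'c

6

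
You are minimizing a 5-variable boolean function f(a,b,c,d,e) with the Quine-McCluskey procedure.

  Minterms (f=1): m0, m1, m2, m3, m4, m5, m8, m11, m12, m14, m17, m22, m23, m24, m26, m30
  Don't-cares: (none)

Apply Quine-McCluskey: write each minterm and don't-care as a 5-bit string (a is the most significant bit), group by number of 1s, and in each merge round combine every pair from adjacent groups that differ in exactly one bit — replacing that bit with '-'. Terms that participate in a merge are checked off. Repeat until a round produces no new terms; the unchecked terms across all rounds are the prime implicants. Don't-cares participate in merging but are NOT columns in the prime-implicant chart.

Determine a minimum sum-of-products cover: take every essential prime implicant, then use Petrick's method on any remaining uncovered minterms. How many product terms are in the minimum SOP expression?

8

Round 0: 00000✓ 00001✓ 00010✓ 00011✓ 00100✓ 00101✓ 01000✓ 01011✓ 01100✓ 01110✓ 10001✓ 10110✓ 10111✓ 11000✓ 11010✓ 11110✓
Round 1: -0001 -1000 -1110 0-000✓ 0-011 0-100✓ 00-00✓ 00-01✓ 000-0✓ 000-1✓ 0000-✓ 0001-✓ 0010-✓ 01-00✓ 011-0 1-110 1011- 11-10 110-0
Round 2: 0--00 00-0- 000--
PIs = {-0001, -1000, -1110, 0--00, 0-011, 00-0-, 000--, 011-0, 1-110, 1011-, 11-10, 110-0}
Coverage chart:
  m0: 0--00,00-0-,000--
  m1: -0001,00-0-,000--
  m2: 000-- ←essential
  m3: 0-011,000--
  m4: 0--00,00-0-
  m5: 00-0- ←essential
  m8: -1000,0--00
  m11: 0-011 ←essential
  m12: 0--00,011-0
  m14: -1110,011-0
  m17: -0001 ←essential
  m22: 1-110,1011-
  m23: 1011- ←essential
  m24: -1000,110-0
  m26: 11-10,110-0
  m30: -1110,1-110,11-10
Essential: -0001, 0-011, 00-0-, 000--, 1011-
Petrick residual → -1000, 011-0, 11-10
Min cover (8 terms): b'c'd'e + bc'd'e' + a'c'de + a'b'd' + a'b'c' + a'bce' + ab'cd + abde'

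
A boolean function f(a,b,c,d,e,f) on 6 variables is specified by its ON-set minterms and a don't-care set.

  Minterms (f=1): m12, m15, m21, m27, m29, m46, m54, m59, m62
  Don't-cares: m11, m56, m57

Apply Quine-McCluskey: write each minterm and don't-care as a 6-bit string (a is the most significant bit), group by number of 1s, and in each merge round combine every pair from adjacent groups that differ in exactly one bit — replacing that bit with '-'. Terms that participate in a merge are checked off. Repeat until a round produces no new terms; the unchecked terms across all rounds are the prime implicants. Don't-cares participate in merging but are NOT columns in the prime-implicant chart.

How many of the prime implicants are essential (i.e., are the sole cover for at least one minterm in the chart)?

5

Round 0: 001011✓ 001100 001111✓ 010101✓ 011011✓ 011101✓ 101110✓ 110110✓ 111000✓ 111001✓ 111011✓ 111110✓
Round 1: -11011 0-1011 001-11 01-101 1-1110 11-110 1110-1 11100-
PIs = {-11011, 0-1011, 001-11, 001100, 01-101, 1-1110, 11-110, 1110-1, 11100-}
Coverage chart:
  m12: 001100 ←essential
  m15: 001-11 ←essential
  m21: 01-101 ←essential
  m27: -11011,0-1011
  m29: 01-101 ←essential
  m46: 1-1110 ←essential
  m54: 11-110 ←essential
  m59: -11011,1110-1
  m62: 1-1110,11-110
Essential: 001-11, 001100, 01-101, 1-1110, 11-110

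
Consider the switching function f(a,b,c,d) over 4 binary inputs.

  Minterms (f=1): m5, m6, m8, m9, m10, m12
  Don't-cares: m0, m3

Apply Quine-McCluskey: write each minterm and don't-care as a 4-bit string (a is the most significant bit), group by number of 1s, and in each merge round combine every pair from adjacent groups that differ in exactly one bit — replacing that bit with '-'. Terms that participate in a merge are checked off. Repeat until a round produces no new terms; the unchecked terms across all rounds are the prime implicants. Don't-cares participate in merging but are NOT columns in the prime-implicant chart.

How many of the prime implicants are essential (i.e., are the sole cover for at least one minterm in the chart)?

Round 0: 0000✓ 0011 0101 0110 1000✓ 1001✓ 1010✓ 1100✓
Round 1: -000 1-00 10-0 100-
PIs = {-000, 0011, 0101, 0110, 1-00, 10-0, 100-}
Coverage chart:
  m5: 0101 ←essential
  m6: 0110 ←essential
  m8: -000,1-00,10-0,100-
  m9: 100- ←essential
  m10: 10-0 ←essential
  m12: 1-00 ←essential
Essential: 0101, 0110, 1-00, 10-0, 100-

5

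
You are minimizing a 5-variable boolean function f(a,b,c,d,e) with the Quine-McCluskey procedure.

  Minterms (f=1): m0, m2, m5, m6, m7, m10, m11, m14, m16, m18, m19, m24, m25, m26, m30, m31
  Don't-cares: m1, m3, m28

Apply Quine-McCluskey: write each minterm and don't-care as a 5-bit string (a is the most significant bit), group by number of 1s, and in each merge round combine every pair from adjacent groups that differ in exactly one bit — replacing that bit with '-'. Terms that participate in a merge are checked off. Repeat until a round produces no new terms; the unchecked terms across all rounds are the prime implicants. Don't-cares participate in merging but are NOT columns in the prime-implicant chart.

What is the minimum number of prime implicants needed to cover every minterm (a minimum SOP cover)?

[col 0] 00000*, 00001*, 00010*, 00011*, 00101*, 00110*, 00111*, 01010*, 01011*, 01110*, 10000*, 10010*, 10011*, 11000*, 11001*, 11010*, 11100*, 11110*, 11111*
[col 1] -0000*, -0010*, -0011*, -1010*, -1110*, 0-010*, 0-011*, 0-110*, 00-01*, 00-10*, 00-11*, 000-0*, 000-1*, 0000-*, 0001-*, 001-1*, 0011-*, 01-10*, 0101-*, 1-000*, 1-010*, 100-0*, 1001-*, 11-00*, 11-10*, 110-0*, 1100-, 111-0*, 1111-
[col 2] --010, -00-0, -001-, -1-10, 0--10, 0-01-, 00--1, 00-1-, 000--, 1-0-0, 11--0
Prime implicants: --010, -00-0, -001-, -1-10, 0--10, 0-01-, 00--1, 00-1-, 000--, 1-0-0, 11--0, 1100-, 1111-
PI chart (minterm → PIs covering it):
  0 | -00-0,000--
  2 | --010,-00-0,-001-,0--10,0-01-,00-1-,000--
  5 | 00--1  (sole → essential)
  6 | 0--10,00-1-
  7 | 00--1,00-1-
  10 | --010,-1-10,0--10,0-01-
  11 | 0-01-  (sole → essential)
  14 | -1-10,0--10
  16 | -00-0,1-0-0
  18 | --010,-00-0,-001-,1-0-0
  19 | -001-  (sole → essential)
  24 | 1-0-0,11--0,1100-
  25 | 1100-  (sole → essential)
  26 | --010,-1-10,1-0-0,11--0
  30 | -1-10,11--0,1111-
  31 | 1111-  (sole → essential)
Essential prime implicants: -001-, 0-01-, 00--1, 1100-, 1111-
Petrick residual → --010, -00-0, 0--10
Minimum SOP uses 8 PIs: c'de' + b'c'e' + b'c'd + a'de' + a'c'd + a'b'e + abc'd' + abcd

8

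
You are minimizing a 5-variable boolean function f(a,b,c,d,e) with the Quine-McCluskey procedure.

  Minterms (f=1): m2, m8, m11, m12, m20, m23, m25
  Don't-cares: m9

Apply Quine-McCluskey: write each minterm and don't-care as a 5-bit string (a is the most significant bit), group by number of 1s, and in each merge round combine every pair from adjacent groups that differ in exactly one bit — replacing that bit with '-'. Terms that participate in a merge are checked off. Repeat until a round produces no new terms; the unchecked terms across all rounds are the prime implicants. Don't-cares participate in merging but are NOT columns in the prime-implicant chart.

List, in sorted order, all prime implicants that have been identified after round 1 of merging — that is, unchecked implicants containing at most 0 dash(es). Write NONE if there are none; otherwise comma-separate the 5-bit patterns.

[col 0] 00010, 01000*, 01001*, 01011*, 01100*, 10100, 10111, 11001*
[col 1] -1001, 01-00, 010-1, 0100-
Prime implicants: -1001, 00010, 01-00, 010-1, 0100-, 10100, 10111

00010, 10100, 10111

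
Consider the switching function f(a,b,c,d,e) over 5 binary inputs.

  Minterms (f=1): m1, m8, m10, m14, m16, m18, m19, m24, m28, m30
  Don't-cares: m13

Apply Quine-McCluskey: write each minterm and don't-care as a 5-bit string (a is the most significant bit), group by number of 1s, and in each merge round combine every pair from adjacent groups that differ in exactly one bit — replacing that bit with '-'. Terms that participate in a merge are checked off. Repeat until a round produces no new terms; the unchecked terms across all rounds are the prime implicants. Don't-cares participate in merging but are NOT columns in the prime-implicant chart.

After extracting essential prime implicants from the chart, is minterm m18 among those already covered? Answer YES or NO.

YES

[col 0] 00001, 01000*, 01010*, 01101, 01110*, 10000*, 10010*, 10011*, 11000*, 11100*, 11110*
[col 1] -1000, -1110, 01-10, 010-0, 1-000, 100-0, 1001-, 11-00, 111-0
Prime implicants: -1000, -1110, 00001, 01-10, 010-0, 01101, 1-000, 100-0, 1001-, 11-00, 111-0
PI chart (minterm → PIs covering it):
  1 | 00001  (sole → essential)
  8 | -1000,010-0
  10 | 01-10,010-0
  14 | -1110,01-10
  16 | 1-000,100-0
  18 | 100-0,1001-
  19 | 1001-  (sole → essential)
  24 | -1000,1-000,11-00
  28 | 11-00,111-0
  30 | -1110,111-0
Essential prime implicants: 00001, 1001-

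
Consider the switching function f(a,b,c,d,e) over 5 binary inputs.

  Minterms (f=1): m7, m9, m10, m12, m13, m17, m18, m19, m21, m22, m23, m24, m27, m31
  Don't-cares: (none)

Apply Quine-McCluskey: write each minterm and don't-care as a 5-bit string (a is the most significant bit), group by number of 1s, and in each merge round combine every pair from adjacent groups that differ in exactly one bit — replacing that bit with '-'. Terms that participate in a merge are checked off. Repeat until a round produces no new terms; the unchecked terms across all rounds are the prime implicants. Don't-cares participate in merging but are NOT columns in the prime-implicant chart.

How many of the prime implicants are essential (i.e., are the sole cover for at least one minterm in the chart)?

Round 0: 00111✓ 01001✓ 01010 01100✓ 01101✓ 10001✓ 10010✓ 10011✓ 10101✓ 10110✓ 10111✓ 11000 11011✓ 11111✓
Round 1: -0111 01-01 0110- 1-011✓ 1-111✓ 10-01✓ 10-10✓ 10-11✓ 100-1✓ 1001-✓ 101-1✓ 1011-✓ 11-11✓
Round 2: 1--11 10--1 10-1-
PIs = {-0111, 01-01, 01010, 0110-, 1--11, 10--1, 10-1-, 11000}
Coverage chart:
  m7: -0111 ←essential
  m9: 01-01 ←essential
  m10: 01010 ←essential
  m12: 0110- ←essential
  m13: 01-01,0110-
  m17: 10--1 ←essential
  m18: 10-1- ←essential
  m19: 1--11,10--1,10-1-
  m21: 10--1 ←essential
  m22: 10-1- ←essential
  m23: -0111,1--11,10--1,10-1-
  m24: 11000 ←essential
  m27: 1--11 ←essential
  m31: 1--11 ←essential
Essential: -0111, 01-01, 01010, 0110-, 1--11, 10--1, 10-1-, 11000

8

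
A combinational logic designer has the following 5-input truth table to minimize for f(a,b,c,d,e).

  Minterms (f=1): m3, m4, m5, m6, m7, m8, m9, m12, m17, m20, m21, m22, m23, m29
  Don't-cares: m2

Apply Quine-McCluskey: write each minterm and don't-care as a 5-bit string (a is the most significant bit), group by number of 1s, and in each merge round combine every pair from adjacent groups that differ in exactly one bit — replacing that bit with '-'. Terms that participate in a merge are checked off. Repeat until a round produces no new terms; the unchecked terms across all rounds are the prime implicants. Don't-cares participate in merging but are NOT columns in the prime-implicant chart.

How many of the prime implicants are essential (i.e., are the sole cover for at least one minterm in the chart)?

5

Round 0: 00010✓ 00011✓ 00100✓ 00101✓ 00110✓ 00111✓ 01000✓ 01001✓ 01100✓ 10001✓ 10100✓ 10101✓ 10110✓ 10111✓ 11101✓
Round 1: -0100✓ -0101✓ -0110✓ -0111✓ 0-100 00-10✓ 00-11✓ 0001-✓ 001-0✓ 001-1✓ 0010-✓ 0011-✓ 01-00 0100- 1-101 10-01 101-0✓ 101-1✓ 1010-✓ 1011-✓
Round 2: -01-0✓ -01-1✓ -010-✓ -011-✓ 00-1- 001--✓ 101--✓
Round 3: -01--
PIs = {-01--, 0-100, 00-1-, 01-00, 0100-, 1-101, 10-01}
Coverage chart:
  m3: 00-1- ←essential
  m4: -01--,0-100
  m5: -01-- ←essential
  m6: -01--,00-1-
  m7: -01--,00-1-
  m8: 01-00,0100-
  m9: 0100- ←essential
  m12: 0-100,01-00
  m17: 10-01 ←essential
  m20: -01-- ←essential
  m21: -01--,1-101,10-01
  m22: -01-- ←essential
  m23: -01-- ←essential
  m29: 1-101 ←essential
Essential: -01--, 00-1-, 0100-, 1-101, 10-01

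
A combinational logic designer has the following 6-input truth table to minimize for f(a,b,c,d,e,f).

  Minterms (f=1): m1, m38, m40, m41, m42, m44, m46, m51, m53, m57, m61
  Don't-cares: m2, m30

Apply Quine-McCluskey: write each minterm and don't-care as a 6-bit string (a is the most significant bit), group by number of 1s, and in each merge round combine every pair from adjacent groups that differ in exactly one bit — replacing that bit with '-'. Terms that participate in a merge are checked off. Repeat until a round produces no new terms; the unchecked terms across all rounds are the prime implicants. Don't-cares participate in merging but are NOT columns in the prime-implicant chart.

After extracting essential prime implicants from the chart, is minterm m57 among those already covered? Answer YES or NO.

NO

size-2^0 implicants → 000001  000010  011110  100110(✓)  101000(✓)  101001(✓)  101010(✓)  101100(✓)  101110(✓)  110011  110101(✓)  111001(✓)  111101(✓)
size-2^1 implicants → 1-1001  10-110  101-00(✓)  101-10(✓)  1010-0(✓)  10100-  1011-0(✓)  11-101  111-01
size-2^2 implicants → 101--0
Unchecked terms (primes): 000001, 000010, 011110, 1-1001, 10-110, 101--0, 10100-, 11-101, 110011, 111-01
Minterm coverage:
  m1 ⊆ 000001 [E]
  m38 ⊆ 10-110 [E]
  m40 ⊆ 101--0,10100-
  m41 ⊆ 1-1001,10100-
  m42 ⊆ 101--0 [E]
  m44 ⊆ 101--0 [E]
  m46 ⊆ 10-110,101--0
  m51 ⊆ 110011 [E]
  m53 ⊆ 11-101 [E]
  m57 ⊆ 1-1001,111-01
  m61 ⊆ 11-101,111-01
E = {000001, 10-110, 101--0, 11-101, 110011}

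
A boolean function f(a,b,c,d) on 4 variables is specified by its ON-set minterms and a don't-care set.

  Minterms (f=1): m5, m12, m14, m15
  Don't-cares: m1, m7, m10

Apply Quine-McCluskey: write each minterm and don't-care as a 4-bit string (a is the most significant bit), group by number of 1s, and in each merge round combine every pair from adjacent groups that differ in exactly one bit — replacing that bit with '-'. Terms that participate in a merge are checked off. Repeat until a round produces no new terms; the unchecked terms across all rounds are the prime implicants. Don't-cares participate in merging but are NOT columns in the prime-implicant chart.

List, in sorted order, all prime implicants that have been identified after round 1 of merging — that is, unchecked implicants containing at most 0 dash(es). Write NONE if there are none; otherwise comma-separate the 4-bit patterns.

NONE

Round 0: 0001✓ 0101✓ 0111✓ 1010✓ 1100✓ 1110✓ 1111✓
Round 1: -111 0-01 01-1 1-10 11-0 111-
PIs = {-111, 0-01, 01-1, 1-10, 11-0, 111-}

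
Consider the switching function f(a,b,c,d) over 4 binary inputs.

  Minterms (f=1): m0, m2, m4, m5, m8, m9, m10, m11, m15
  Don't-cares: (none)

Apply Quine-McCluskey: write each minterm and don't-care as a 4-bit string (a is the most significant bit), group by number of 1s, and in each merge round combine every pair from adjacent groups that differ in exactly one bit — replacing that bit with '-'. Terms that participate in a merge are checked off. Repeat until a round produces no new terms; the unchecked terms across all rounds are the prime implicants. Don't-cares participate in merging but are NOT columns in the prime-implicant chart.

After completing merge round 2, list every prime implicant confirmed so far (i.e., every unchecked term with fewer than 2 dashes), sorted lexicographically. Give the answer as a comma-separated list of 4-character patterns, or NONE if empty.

Round 0: 0000✓ 0010✓ 0100✓ 0101✓ 1000✓ 1001✓ 1010✓ 1011✓ 1111✓
Round 1: -000✓ -010✓ 0-00 00-0✓ 010- 1-11 10-0✓ 10-1✓ 100-✓ 101-✓
Round 2: -0-0 10--
PIs = {-0-0, 0-00, 010-, 1-11, 10--}

0-00, 010-, 1-11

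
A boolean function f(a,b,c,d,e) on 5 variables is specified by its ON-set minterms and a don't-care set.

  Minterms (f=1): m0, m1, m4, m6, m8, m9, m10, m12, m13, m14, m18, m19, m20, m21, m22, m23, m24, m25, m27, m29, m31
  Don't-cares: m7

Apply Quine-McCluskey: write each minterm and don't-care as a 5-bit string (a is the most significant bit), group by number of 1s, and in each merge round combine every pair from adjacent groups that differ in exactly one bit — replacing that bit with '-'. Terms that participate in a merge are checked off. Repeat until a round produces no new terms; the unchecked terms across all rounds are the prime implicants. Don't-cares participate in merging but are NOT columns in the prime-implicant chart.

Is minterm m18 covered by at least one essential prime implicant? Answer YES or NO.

YES

size-2^0 implicants → 00000(✓)  00001(✓)  00100(✓)  00110(✓)  00111(✓)  01000(✓)  01001(✓)  01010(✓)  01100(✓)  01101(✓)  01110(✓)  10010(✓)  10011(✓)  10100(✓)  10101(✓)  10110(✓)  10111(✓)  11000(✓)  11001(✓)  11011(✓)  11101(✓)  11111(✓)
size-2^1 implicants → -0100(✓)  -0110(✓)  -0111(✓)  -1000(✓)  -1001(✓)  -1101(✓)  0-000(✓)  0-001(✓)  0-100(✓)  0-110(✓)  00-00(✓)  0000-(✓)  001-0(✓)  0011-(✓)  01-00(✓)  01-01(✓)  01-10(✓)  010-0(✓)  0100-(✓)  011-0(✓)  0110-(✓)  1-011(✓)  1-101(✓)  1-111(✓)  10-10(✓)  10-11(✓)  1001-(✓)  101-0(✓)  101-1(✓)  1010-(✓)  1011-(✓)  11-01(✓)  11-11(✓)  110-1(✓)  1100-(✓)  111-1(✓)
size-2^2 implicants → -01-0  -011-  -1-01  -100-  0--00  0-00-  0-1-0  01--0  01-0-  1--11  1-1-1  10-1-  101--  11--1
Unchecked terms (primes): -01-0, -011-, -1-01, -100-, 0--00, 0-00-, 0-1-0, 01--0, 01-0-, 1--11, 1-1-1, 10-1-, 101--, 11--1
Minterm coverage:
  m0 ⊆ 0--00,0-00-
  m1 ⊆ 0-00- [E]
  m4 ⊆ -01-0,0--00,0-1-0
  m6 ⊆ -01-0,-011-,0-1-0
  m8 ⊆ -100-,0--00,0-00-,01--0,01-0-
  m9 ⊆ -1-01,-100-,0-00-,01-0-
  m10 ⊆ 01--0 [E]
  m12 ⊆ 0--00,0-1-0,01--0,01-0-
  m13 ⊆ -1-01,01-0-
  m14 ⊆ 0-1-0,01--0
  m18 ⊆ 10-1- [E]
  m19 ⊆ 1--11,10-1-
  m20 ⊆ -01-0,101--
  m21 ⊆ 1-1-1,101--
  m22 ⊆ -01-0,-011-,10-1-,101--
  m23 ⊆ -011-,1--11,1-1-1,10-1-,101--
  m24 ⊆ -100- [E]
  m25 ⊆ -1-01,-100-,11--1
  m27 ⊆ 1--11,11--1
  m29 ⊆ -1-01,1-1-1,11--1
  m31 ⊆ 1--11,1-1-1,11--1
E = {-100-, 0-00-, 01--0, 10-1-}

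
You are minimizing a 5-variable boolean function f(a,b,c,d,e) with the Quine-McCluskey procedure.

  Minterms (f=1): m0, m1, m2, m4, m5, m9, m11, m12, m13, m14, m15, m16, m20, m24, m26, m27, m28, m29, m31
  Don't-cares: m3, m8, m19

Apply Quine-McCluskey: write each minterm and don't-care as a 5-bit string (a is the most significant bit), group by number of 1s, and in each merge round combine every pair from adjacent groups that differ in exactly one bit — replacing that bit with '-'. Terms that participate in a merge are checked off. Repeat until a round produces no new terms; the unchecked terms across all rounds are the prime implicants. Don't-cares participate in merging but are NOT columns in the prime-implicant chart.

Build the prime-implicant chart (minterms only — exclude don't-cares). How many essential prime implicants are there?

size-2^0 implicants → 00000(✓)  00001(✓)  00010(✓)  00011(✓)  00100(✓)  00101(✓)  01000(✓)  01001(✓)  01011(✓)  01100(✓)  01101(✓)  01110(✓)  01111(✓)  10000(✓)  10011(✓)  10100(✓)  11000(✓)  11010(✓)  11011(✓)  11100(✓)  11101(✓)  11111(✓)
size-2^1 implicants → -0000(✓)  -0011(✓)  -0100(✓)  -1000(✓)  -1011(✓)  -1100(✓)  -1101(✓)  -1111(✓)  0-000(✓)  0-001(✓)  0-011(✓)  0-100(✓)  0-101(✓)  00-00(✓)  00-01(✓)  000-0(✓)  000-1(✓)  0000-(✓)  0001-(✓)  0010-(✓)  01-00(✓)  01-01(✓)  01-11(✓)  010-1(✓)  0100-(✓)  011-0(✓)  011-1(✓)  0110-(✓)  0111-(✓)  1-000(✓)  1-011(✓)  1-100(✓)  10-00(✓)  11-00(✓)  11-11(✓)  110-0  1101-  111-1(✓)  1110-(✓)
size-2^2 implicants → --000(✓)  --011  --100(✓)  -0-00(✓)  -1-00(✓)  -1-11  -11-1  -110-  0--00(✓)  0--01(✓)  0-0-1  0-00-(✓)  0-10-(✓)  00-0-(✓)  000--  01--1  01-0-(✓)  011--  1--00(✓)
size-2^3 implicants → ---00  0--0-
Unchecked terms (primes): ---00, --011, -1-11, -11-1, -110-, 0--0-, 0-0-1, 000--, 01--1, 011--, 110-0, 1101-
Minterm coverage:
  m0 ⊆ ---00,0--0-,000--
  m1 ⊆ 0--0-,0-0-1,000--
  m2 ⊆ 000-- [E]
  m4 ⊆ ---00,0--0-
  m5 ⊆ 0--0- [E]
  m9 ⊆ 0--0-,0-0-1,01--1
  m11 ⊆ --011,-1-11,0-0-1,01--1
  m12 ⊆ ---00,-110-,0--0-,011--
  m13 ⊆ -11-1,-110-,0--0-,01--1,011--
  m14 ⊆ 011-- [E]
  m15 ⊆ -1-11,-11-1,01--1,011--
  m16 ⊆ ---00 [E]
  m20 ⊆ ---00 [E]
  m24 ⊆ ---00,110-0
  m26 ⊆ 110-0,1101-
  m27 ⊆ --011,-1-11,1101-
  m28 ⊆ ---00,-110-
  m29 ⊆ -11-1,-110-
  m31 ⊆ -1-11,-11-1
E = {---00, 0--0-, 000--, 011--}

4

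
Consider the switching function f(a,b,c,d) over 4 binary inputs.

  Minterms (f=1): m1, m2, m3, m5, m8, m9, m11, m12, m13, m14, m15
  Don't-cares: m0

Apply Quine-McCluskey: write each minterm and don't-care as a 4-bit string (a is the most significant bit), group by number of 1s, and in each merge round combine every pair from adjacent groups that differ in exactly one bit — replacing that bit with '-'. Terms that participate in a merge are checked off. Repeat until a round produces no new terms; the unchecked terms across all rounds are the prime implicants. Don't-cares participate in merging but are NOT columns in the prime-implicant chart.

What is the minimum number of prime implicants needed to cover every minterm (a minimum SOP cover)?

Round 0: 0000✓ 0001✓ 0010✓ 0011✓ 0101✓ 1000✓ 1001✓ 1011✓ 1100✓ 1101✓ 1110✓ 1111✓
Round 1: -000✓ -001✓ -011✓ -101✓ 0-01✓ 00-0✓ 00-1✓ 000-✓ 001-✓ 1-00✓ 1-01✓ 1-11✓ 10-1✓ 100-✓ 11-0✓ 11-1✓ 110-✓ 111-✓
Round 2: --01 -0-1 -00- 00-- 1--1 1-0- 11--
PIs = {--01, -0-1, -00-, 00--, 1--1, 1-0-, 11--}
Coverage chart:
  m1: --01,-0-1,-00-,00--
  m2: 00-- ←essential
  m3: -0-1,00--
  m5: --01 ←essential
  m8: -00-,1-0-
  m9: --01,-0-1,-00-,1--1,1-0-
  m11: -0-1,1--1
  m12: 1-0-,11--
  m13: --01,1--1,1-0-,11--
  m14: 11-- ←essential
  m15: 1--1,11--
Essential: --01, 00--, 11--
Petrick residual → -0-1, -00-
Min cover (5 terms): c'd + b'd + b'c' + a'b' + ab

5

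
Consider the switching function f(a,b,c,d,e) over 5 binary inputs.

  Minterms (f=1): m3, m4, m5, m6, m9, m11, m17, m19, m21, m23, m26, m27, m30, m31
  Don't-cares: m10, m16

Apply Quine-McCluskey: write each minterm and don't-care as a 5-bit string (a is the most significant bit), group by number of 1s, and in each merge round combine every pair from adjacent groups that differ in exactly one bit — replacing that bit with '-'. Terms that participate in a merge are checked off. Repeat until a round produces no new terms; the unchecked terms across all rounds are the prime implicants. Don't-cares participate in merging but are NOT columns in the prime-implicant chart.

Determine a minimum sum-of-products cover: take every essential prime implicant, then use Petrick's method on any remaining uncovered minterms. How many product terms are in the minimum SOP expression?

6

[col 0] 00011*, 00100*, 00101*, 00110*, 01001*, 01010*, 01011*, 10000*, 10001*, 10011*, 10101*, 10111*, 11010*, 11011*, 11110*, 11111*
[col 1] -0011*, -0101, -1010*, -1011*, 0-011*, 001-0, 0010-, 010-1, 0101-*, 1-011*, 1-111*, 10-01*, 10-11*, 100-1*, 1000-, 101-1*, 11-10*, 11-11*, 1101-*, 1111-*
[col 2] --011, -101-, 1--11, 10--1, 11-1-
Prime implicants: --011, -0101, -101-, 001-0, 0010-, 010-1, 1--11, 10--1, 1000-, 11-1-
PI chart (minterm → PIs covering it):
  3 | --011  (sole → essential)
  4 | 001-0,0010-
  5 | -0101,0010-
  6 | 001-0  (sole → essential)
  9 | 010-1  (sole → essential)
  11 | --011,-101-,010-1
  17 | 10--1,1000-
  19 | --011,1--11,10--1
  21 | -0101,10--1
  23 | 1--11,10--1
  26 | -101-,11-1-
  27 | --011,-101-,1--11,11-1-
  30 | 11-1-  (sole → essential)
  31 | 1--11,11-1-
Essential prime implicants: --011, 001-0, 010-1, 11-1-
Petrick residual → -0101, 10--1
Minimum SOP uses 6 PIs: c'de + b'cd'e + a'b'ce' + a'bc'e + ab'e + abd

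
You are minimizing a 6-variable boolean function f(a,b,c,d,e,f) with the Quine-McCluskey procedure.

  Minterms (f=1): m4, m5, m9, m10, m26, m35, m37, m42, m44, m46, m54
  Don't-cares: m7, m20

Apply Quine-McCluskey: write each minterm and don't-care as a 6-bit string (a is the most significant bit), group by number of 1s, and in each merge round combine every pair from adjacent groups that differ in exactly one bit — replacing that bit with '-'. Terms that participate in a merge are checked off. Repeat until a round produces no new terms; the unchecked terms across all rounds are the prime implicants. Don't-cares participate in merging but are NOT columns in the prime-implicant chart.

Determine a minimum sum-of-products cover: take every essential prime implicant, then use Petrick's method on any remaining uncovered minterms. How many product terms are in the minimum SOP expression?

8

Round 0: 000100✓ 000101✓ 000111✓ 001001 001010✓ 010100✓ 011010✓ 100011 100101✓ 101010✓ 101100✓ 101110✓ 110110
Round 1: -00101 -01010 0-0100 0-1010 0001-1 00010- 101-10 1011-0
PIs = {-00101, -01010, 0-0100, 0-1010, 0001-1, 00010-, 001001, 100011, 101-10, 1011-0, 110110}
Coverage chart:
  m4: 0-0100,00010-
  m5: -00101,0001-1,00010-
  m9: 001001 ←essential
  m10: -01010,0-1010
  m26: 0-1010 ←essential
  m35: 100011 ←essential
  m37: -00101 ←essential
  m42: -01010,101-10
  m44: 1011-0 ←essential
  m46: 101-10,1011-0
  m54: 110110 ←essential
Essential: -00101, 0-1010, 001001, 100011, 1011-0, 110110
Petrick residual → -01010, 0-0100
Min cover (8 terms): b'c'de'f + b'cd'ef' + a'c'de'f' + a'cd'ef' + a'b'cd'e'f + ab'c'd'ef + ab'cdf' + abc'def'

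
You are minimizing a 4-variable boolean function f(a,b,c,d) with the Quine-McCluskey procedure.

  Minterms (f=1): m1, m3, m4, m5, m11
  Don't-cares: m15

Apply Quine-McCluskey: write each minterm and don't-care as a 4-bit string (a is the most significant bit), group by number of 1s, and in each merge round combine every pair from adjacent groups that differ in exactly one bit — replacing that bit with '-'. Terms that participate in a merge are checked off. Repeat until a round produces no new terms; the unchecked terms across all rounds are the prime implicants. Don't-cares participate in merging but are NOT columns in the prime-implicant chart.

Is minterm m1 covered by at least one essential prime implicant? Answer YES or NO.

NO

size-2^0 implicants → 0001(✓)  0011(✓)  0100(✓)  0101(✓)  1011(✓)  1111(✓)
size-2^1 implicants → -011  0-01  00-1  010-  1-11
Unchecked terms (primes): -011, 0-01, 00-1, 010-, 1-11
Minterm coverage:
  m1 ⊆ 0-01,00-1
  m3 ⊆ -011,00-1
  m4 ⊆ 010- [E]
  m5 ⊆ 0-01,010-
  m11 ⊆ -011,1-11
E = {010-}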